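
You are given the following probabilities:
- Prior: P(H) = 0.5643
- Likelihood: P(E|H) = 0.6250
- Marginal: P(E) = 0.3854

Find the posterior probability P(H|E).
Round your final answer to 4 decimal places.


Using Bayes' theorem:

P(H|E) = P(E|H) × P(H) / P(E)
       = 0.6250 × 0.5643 / 0.3854
       = 0.35268750 / 0.3854
       = 0.9151

The evidence strengthens our belief in H.
Prior: 0.5643 → Posterior: 0.9151


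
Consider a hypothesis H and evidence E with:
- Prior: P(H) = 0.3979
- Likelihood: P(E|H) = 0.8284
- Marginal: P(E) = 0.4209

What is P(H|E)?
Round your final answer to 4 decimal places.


Using Bayes' theorem:

P(H|E) = P(E|H) × P(H) / P(E)
       = 0.8284 × 0.3979 / 0.4209
       = 0.32962036 / 0.4209
       = 0.7831

The evidence strengthens our belief in H.
Prior: 0.3979 → Posterior: 0.7831


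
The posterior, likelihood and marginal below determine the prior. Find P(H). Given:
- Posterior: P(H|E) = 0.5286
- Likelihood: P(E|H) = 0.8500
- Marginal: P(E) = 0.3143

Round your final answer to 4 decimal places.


From Bayes' theorem: P(H|E) = P(E|H) × P(H) / P(E)

Rearranging for P(H):
P(H) = P(H|E) × P(E) / P(E|H)
     = 0.5286 × 0.3143 / 0.8500
     = 0.16613898 / 0.8500
     = 0.1955


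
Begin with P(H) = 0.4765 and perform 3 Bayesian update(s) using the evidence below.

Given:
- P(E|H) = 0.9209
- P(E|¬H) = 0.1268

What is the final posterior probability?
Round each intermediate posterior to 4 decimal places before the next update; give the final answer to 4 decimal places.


Sequential Bayesian updating:

Initial prior: P(H) = 0.4765

Update 1:
  P(E) = 0.9209 × 0.4765 + 0.1268 × 0.5235 = 0.43880885 + 0.06637980 = 0.50518865
  P(H|E) = 0.43880885 / 0.50518865 = 0.8686

Update 2:
  P(E) = 0.9209 × 0.8686 + 0.1268 × 0.1314 = 0.79989374 + 0.01666152 = 0.81655526
  P(H|E) = 0.79989374 / 0.81655526 = 0.9796

Update 3:
  P(E) = 0.9209 × 0.9796 + 0.1268 × 0.0204 = 0.90211364 + 0.00258672 = 0.90470036
  P(H|E) = 0.90211364 / 0.90470036 = 0.9971

Final posterior: 0.9971


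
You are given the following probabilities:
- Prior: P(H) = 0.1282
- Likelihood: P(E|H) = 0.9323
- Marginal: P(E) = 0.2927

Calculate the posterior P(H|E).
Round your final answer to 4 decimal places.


Using Bayes' theorem:

P(H|E) = P(E|H) × P(H) / P(E)
       = 0.9323 × 0.1282 / 0.2927
       = 0.11952086 / 0.2927
       = 0.4083

The evidence strengthens our belief in H.
Prior: 0.1282 → Posterior: 0.4083


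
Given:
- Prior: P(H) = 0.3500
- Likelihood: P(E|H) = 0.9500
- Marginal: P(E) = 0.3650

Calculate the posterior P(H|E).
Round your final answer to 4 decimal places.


Using Bayes' theorem:

P(H|E) = P(E|H) × P(H) / P(E)
       = 0.9500 × 0.3500 / 0.3650
       = 0.33250000 / 0.3650
       = 0.9110

The evidence strengthens our belief in H.
Prior: 0.3500 → Posterior: 0.9110


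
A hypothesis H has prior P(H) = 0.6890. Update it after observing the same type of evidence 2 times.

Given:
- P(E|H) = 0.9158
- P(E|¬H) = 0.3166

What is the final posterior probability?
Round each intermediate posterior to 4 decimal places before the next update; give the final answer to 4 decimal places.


Sequential Bayesian updating:

Initial prior: P(H) = 0.6890

Update 1:
  P(E) = 0.9158 × 0.6890 + 0.3166 × 0.3110 = 0.63098620 + 0.09846260 = 0.72944880
  P(H|E) = 0.63098620 / 0.72944880 = 0.8650

Update 2:
  P(E) = 0.9158 × 0.8650 + 0.3166 × 0.1350 = 0.79216700 + 0.04274100 = 0.83490800
  P(H|E) = 0.79216700 / 0.83490800 = 0.9488

Final posterior: 0.9488


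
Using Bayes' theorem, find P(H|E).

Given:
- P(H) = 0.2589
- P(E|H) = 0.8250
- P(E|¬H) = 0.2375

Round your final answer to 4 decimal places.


Bayes' theorem: P(H|E) = P(E|H) × P(H) / P(E)

Step 1: Calculate P(E) using law of total probability
P(E) = P(E|H)P(H) + P(E|¬H)P(¬H)
     = 0.8250 × 0.2589 + 0.2375 × 0.7411
     = 0.21359250 + 0.17601125
     = 0.38960375

Step 2: Apply Bayes' theorem
P(H|E) = P(E|H) × P(H) / P(E)
       = 0.21359250 / 0.38960375
       = 0.5482


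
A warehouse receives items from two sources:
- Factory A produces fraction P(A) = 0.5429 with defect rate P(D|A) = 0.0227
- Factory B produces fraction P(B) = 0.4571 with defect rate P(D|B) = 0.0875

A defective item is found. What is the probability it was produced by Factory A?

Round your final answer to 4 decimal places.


Let A = from Factory A, D = defective

Given:
- P(A) = 0.5429, P(B) = 0.4571
- P(D|A) = 0.0227, P(D|B) = 0.0875

Step 1: Find P(D)
P(D) = P(D|A)P(A) + P(D|B)P(B)
     = 0.0227 × 0.5429 + 0.0875 × 0.4571
     = 0.01232383 + 0.03999625
     = 0.05232008

Step 2: Apply Bayes' theorem
P(A|D) = P(D|A)P(A) / P(D)
       = 0.01232383 / 0.05232008
       = 0.2355


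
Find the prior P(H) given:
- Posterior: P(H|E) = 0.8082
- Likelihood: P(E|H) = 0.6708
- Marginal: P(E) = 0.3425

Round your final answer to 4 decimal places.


From Bayes' theorem: P(H|E) = P(E|H) × P(H) / P(E)

Rearranging for P(H):
P(H) = P(H|E) × P(E) / P(E|H)
     = 0.8082 × 0.3425 / 0.6708
     = 0.27680850 / 0.6708
     = 0.4127


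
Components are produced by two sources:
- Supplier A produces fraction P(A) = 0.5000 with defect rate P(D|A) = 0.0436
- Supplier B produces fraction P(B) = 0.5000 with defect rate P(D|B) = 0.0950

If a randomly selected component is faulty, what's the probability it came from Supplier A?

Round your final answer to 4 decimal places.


Let A = from Supplier A, D = faulty

Given:
- P(A) = 0.5000, P(B) = 0.5000
- P(D|A) = 0.0436, P(D|B) = 0.0950

Step 1: Find P(D)
P(D) = P(D|A)P(A) + P(D|B)P(B)
     = 0.0436 × 0.5000 + 0.0950 × 0.5000
     = 0.02180000 + 0.04750000
     = 0.06930000

Step 2: Apply Bayes' theorem
P(A|D) = P(D|A)P(A) / P(D)
       = 0.02180000 / 0.06930000
       = 0.3146


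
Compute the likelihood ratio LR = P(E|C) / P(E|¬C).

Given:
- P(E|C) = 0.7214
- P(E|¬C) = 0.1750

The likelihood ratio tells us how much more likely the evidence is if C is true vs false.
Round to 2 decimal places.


Likelihood Ratio (LR) = P(E|C) / P(E|¬C)

LR = 0.7214 / 0.1750
   = 4.12

The evidence is 4.12 times more likely if C is true than if C is false.
LR > 1, so observing E raises the odds in favor of C.


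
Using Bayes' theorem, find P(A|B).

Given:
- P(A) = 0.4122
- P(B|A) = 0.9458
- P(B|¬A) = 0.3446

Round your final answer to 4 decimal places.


Bayes' theorem: P(A|B) = P(B|A) × P(A) / P(B)

Step 1: Calculate P(B) using law of total probability
P(B) = P(B|A)P(A) + P(B|¬A)P(¬A)
     = 0.9458 × 0.4122 + 0.3446 × 0.5878
     = 0.38985876 + 0.20255588
     = 0.59241464

Step 2: Apply Bayes' theorem
P(A|B) = P(B|A) × P(A) / P(B)
       = 0.38985876 / 0.59241464
       = 0.6581


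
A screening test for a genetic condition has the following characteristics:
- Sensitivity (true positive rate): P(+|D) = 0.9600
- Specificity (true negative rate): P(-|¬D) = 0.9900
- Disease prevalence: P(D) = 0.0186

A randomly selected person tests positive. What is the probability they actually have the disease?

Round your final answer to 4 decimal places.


Let D = has disease, + = positive test

Given:
- P(D) = 0.0186 (prevalence)
- P(+|D) = 0.9600 (sensitivity)
- P(-|¬D) = 0.9900 (specificity)
- P(+|¬D) = 0.0100 (false positive rate = 1 - specificity)

Step 1: Find P(+)
P(+) = P(+|D)P(D) + P(+|¬D)P(¬D)
     = 0.9600 × 0.0186 + 0.0100 × 0.9814
     = 0.01785600 + 0.00981400
     = 0.02767000

Step 2: Apply Bayes' theorem for P(D|+)
P(D|+) = P(+|D)P(D) / P(+)
       = 0.01785600 / 0.02767000
       = 0.6453


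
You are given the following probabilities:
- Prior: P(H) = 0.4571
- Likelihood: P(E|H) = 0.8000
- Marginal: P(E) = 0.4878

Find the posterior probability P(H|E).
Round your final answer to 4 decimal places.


Using Bayes' theorem:

P(H|E) = P(E|H) × P(H) / P(E)
       = 0.8000 × 0.4571 / 0.4878
       = 0.36568000 / 0.4878
       = 0.7497

The evidence strengthens our belief in H.
Prior: 0.4571 → Posterior: 0.7497


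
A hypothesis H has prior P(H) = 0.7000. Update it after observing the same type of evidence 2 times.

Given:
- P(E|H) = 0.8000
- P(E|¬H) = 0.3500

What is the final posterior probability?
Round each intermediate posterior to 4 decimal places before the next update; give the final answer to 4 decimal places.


Sequential Bayesian updating:

Initial prior: P(H) = 0.7000

Update 1:
  P(E) = 0.8000 × 0.7000 + 0.3500 × 0.3000 = 0.56000000 + 0.10500000 = 0.66500000
  P(H|E) = 0.56000000 / 0.66500000 = 0.8421

Update 2:
  P(E) = 0.8000 × 0.8421 + 0.3500 × 0.1579 = 0.67368000 + 0.05526500 = 0.72894500
  P(H|E) = 0.67368000 / 0.72894500 = 0.9242

Final posterior: 0.9242


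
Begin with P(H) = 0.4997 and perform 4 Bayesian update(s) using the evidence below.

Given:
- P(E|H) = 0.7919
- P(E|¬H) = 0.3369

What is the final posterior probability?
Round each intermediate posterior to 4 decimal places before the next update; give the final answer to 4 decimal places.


Sequential Bayesian updating:

Initial prior: P(H) = 0.4997

Update 1:
  P(E) = 0.7919 × 0.4997 + 0.3369 × 0.5003 = 0.39571243 + 0.16855107 = 0.56426350
  P(H|E) = 0.39571243 / 0.56426350 = 0.7013

Update 2:
  P(E) = 0.7919 × 0.7013 + 0.3369 × 0.2987 = 0.55535947 + 0.10063203 = 0.65599150
  P(H|E) = 0.55535947 / 0.65599150 = 0.8466

Update 3:
  P(E) = 0.7919 × 0.8466 + 0.3369 × 0.1534 = 0.67042254 + 0.05168046 = 0.72210300
  P(H|E) = 0.67042254 / 0.72210300 = 0.9284

Update 4:
  P(E) = 0.7919 × 0.9284 + 0.3369 × 0.0716 = 0.73519996 + 0.02412204 = 0.75932200
  P(H|E) = 0.73519996 / 0.75932200 = 0.9682

Final posterior: 0.9682


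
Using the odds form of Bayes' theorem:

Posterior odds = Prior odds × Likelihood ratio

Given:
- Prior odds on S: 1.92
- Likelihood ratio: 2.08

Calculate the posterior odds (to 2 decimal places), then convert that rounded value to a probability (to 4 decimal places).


Step 1: Calculate posterior odds
Posterior odds = Prior odds × LR
               = 1.92 × 2.08
               = 3.99

Step 2: Convert to probability
P(S|E) = Posterior odds / (1 + Posterior odds)
       = 3.99 / (1 + 3.99)
       = 3.99 / 4.99
       = 0.7996

The evidence increased P(S) from 0.6575 to 0.7996.


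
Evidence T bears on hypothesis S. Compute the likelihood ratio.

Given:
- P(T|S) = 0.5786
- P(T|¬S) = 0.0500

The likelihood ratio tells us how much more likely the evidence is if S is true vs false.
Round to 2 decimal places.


Likelihood Ratio (LR) = P(T|S) / P(T|¬S)

LR = 0.5786 / 0.0500
   = 11.57

The evidence is 11.57 times more likely if S is true than if S is false.
LR > 1, so observing T raises the odds in favor of S.


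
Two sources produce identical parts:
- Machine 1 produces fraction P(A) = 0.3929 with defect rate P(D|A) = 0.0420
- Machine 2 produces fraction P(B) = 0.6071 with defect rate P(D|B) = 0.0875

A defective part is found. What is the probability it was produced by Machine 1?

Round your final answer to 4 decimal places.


Let A = from Machine 1, D = defective

Given:
- P(A) = 0.3929, P(B) = 0.6071
- P(D|A) = 0.0420, P(D|B) = 0.0875

Step 1: Find P(D)
P(D) = P(D|A)P(A) + P(D|B)P(B)
     = 0.0420 × 0.3929 + 0.0875 × 0.6071
     = 0.01650180 + 0.05312125
     = 0.06962305

Step 2: Apply Bayes' theorem
P(A|D) = P(D|A)P(A) / P(D)
       = 0.01650180 / 0.06962305
       = 0.2370


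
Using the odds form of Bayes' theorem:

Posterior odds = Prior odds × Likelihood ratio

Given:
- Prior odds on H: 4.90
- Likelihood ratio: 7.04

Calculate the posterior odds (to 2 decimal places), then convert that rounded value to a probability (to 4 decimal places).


Step 1: Calculate posterior odds
Posterior odds = Prior odds × LR
               = 4.90 × 7.04
               = 34.50

Step 2: Convert to probability
P(H|E) = Posterior odds / (1 + Posterior odds)
       = 34.50 / (1 + 34.50)
       = 34.50 / 35.50
       = 0.9718

The evidence increased P(H) from 0.8305 to 0.9718.


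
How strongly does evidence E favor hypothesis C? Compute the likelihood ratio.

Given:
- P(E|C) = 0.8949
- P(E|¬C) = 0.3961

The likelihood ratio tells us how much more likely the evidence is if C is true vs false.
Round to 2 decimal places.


Likelihood Ratio (LR) = P(E|C) / P(E|¬C)

LR = 0.8949 / 0.3961
   = 2.26

The evidence is 2.26 times more likely if C is true than if C is false.
Since LR > 1, the evidence supports C over ¬C.


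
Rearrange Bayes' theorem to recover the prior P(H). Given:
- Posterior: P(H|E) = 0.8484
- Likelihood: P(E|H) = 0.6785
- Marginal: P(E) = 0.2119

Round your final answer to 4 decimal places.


From Bayes' theorem: P(H|E) = P(E|H) × P(H) / P(E)

Rearranging for P(H):
P(H) = P(H|E) × P(E) / P(E|H)
     = 0.8484 × 0.2119 / 0.6785
     = 0.17977596 / 0.6785
     = 0.2650


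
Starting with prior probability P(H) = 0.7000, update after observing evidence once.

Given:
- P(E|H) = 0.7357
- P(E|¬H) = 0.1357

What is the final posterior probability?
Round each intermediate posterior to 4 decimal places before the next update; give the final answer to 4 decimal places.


Sequential Bayesian updating:

Initial prior: P(H) = 0.7000

Update 1:
  P(E) = 0.7357 × 0.7000 + 0.1357 × 0.3000 = 0.51499000 + 0.04071000 = 0.55570000
  P(H|E) = 0.51499000 / 0.55570000 = 0.9267

Final posterior: 0.9267


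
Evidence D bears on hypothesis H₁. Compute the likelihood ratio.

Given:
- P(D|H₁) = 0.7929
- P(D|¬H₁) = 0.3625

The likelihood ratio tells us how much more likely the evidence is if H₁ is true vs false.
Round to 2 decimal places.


Likelihood Ratio (LR) = P(D|H₁) / P(D|¬H₁)

LR = 0.7929 / 0.3625
   = 2.19

The evidence is 2.19 times more likely if H₁ is true than if H₁ is false.
Since LR > 1, the evidence supports H₁ over ¬H₁.


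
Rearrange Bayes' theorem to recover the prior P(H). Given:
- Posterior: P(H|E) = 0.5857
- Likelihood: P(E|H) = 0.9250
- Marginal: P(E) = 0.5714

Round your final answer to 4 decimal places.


From Bayes' theorem: P(H|E) = P(E|H) × P(H) / P(E)

Rearranging for P(H):
P(H) = P(H|E) × P(E) / P(E|H)
     = 0.5857 × 0.5714 / 0.9250
     = 0.33466898 / 0.9250
     = 0.3618


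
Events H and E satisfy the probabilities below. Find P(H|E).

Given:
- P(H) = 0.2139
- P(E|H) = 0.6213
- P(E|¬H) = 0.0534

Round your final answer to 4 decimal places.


Bayes' theorem: P(H|E) = P(E|H) × P(H) / P(E)

Step 1: Calculate P(E) using law of total probability
P(E) = P(E|H)P(H) + P(E|¬H)P(¬H)
     = 0.6213 × 0.2139 + 0.0534 × 0.7861
     = 0.13289607 + 0.04197774
     = 0.17487381

Step 2: Apply Bayes' theorem
P(H|E) = P(E|H) × P(H) / P(E)
       = 0.13289607 / 0.17487381
       = 0.7600


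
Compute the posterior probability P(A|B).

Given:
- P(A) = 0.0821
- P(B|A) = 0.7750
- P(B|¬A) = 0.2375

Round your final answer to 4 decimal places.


Bayes' theorem: P(A|B) = P(B|A) × P(A) / P(B)

Step 1: Calculate P(B) using law of total probability
P(B) = P(B|A)P(A) + P(B|¬A)P(¬A)
     = 0.7750 × 0.0821 + 0.2375 × 0.9179
     = 0.06362750 + 0.21800125
     = 0.28162875

Step 2: Apply Bayes' theorem
P(A|B) = P(B|A) × P(A) / P(B)
       = 0.06362750 / 0.28162875
       = 0.2259


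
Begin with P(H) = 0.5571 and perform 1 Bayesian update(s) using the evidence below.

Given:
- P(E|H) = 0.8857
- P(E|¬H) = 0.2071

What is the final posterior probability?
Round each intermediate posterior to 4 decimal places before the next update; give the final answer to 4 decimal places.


Sequential Bayesian updating:

Initial prior: P(H) = 0.5571

Update 1:
  P(E) = 0.8857 × 0.5571 + 0.2071 × 0.4429 = 0.49342347 + 0.09172459 = 0.58514806
  P(H|E) = 0.49342347 / 0.58514806 = 0.8432

Final posterior: 0.8432


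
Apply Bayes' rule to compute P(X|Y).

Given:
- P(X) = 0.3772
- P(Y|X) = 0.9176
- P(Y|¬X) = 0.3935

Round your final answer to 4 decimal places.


Bayes' theorem: P(X|Y) = P(Y|X) × P(X) / P(Y)

Step 1: Calculate P(Y) using law of total probability
P(Y) = P(Y|X)P(X) + P(Y|¬X)P(¬X)
     = 0.9176 × 0.3772 + 0.3935 × 0.6228
     = 0.34611872 + 0.24507180
     = 0.59119052

Step 2: Apply Bayes' theorem
P(X|Y) = P(Y|X) × P(X) / P(Y)
       = 0.34611872 / 0.59119052
       = 0.5855


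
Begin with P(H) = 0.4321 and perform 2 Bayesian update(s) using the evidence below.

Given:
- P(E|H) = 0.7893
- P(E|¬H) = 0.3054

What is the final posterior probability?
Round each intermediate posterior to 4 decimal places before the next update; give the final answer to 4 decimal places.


Sequential Bayesian updating:

Initial prior: P(H) = 0.4321

Update 1:
  P(E) = 0.7893 × 0.4321 + 0.3054 × 0.5679 = 0.34105653 + 0.17343666 = 0.51449319
  P(H|E) = 0.34105653 / 0.51449319 = 0.6629

Update 2:
  P(E) = 0.7893 × 0.6629 + 0.3054 × 0.3371 = 0.52322697 + 0.10295034 = 0.62617731
  P(H|E) = 0.52322697 / 0.62617731 = 0.8356

Final posterior: 0.8356


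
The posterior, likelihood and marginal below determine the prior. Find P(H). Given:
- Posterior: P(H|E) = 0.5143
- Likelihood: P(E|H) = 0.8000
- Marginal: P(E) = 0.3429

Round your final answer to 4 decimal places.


From Bayes' theorem: P(H|E) = P(E|H) × P(H) / P(E)

Rearranging for P(H):
P(H) = P(H|E) × P(E) / P(E|H)
     = 0.5143 × 0.3429 / 0.8000
     = 0.17635347 / 0.8000
     = 0.2204


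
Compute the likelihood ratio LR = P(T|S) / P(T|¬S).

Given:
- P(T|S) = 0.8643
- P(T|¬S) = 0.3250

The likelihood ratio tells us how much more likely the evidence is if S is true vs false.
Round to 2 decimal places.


Likelihood Ratio (LR) = P(T|S) / P(T|¬S)

LR = 0.8643 / 0.3250
   = 2.66

The evidence is 2.66 times more likely if S is true than if S is false.
Since LR > 1, the evidence supports S over ¬S.


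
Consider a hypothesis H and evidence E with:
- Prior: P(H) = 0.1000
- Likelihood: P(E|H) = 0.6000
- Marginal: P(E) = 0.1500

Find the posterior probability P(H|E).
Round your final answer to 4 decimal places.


Using Bayes' theorem:

P(H|E) = P(E|H) × P(H) / P(E)
       = 0.6000 × 0.1000 / 0.1500
       = 0.06000000 / 0.1500
       = 0.4000

The evidence strengthens our belief in H.
Prior: 0.1000 → Posterior: 0.4000


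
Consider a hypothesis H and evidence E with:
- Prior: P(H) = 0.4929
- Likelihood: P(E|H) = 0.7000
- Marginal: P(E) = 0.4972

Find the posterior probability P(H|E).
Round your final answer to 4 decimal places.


Using Bayes' theorem:

P(H|E) = P(E|H) × P(H) / P(E)
       = 0.7000 × 0.4929 / 0.4972
       = 0.34503000 / 0.4972
       = 0.6939

The evidence strengthens our belief in H.
Prior: 0.4929 → Posterior: 0.6939


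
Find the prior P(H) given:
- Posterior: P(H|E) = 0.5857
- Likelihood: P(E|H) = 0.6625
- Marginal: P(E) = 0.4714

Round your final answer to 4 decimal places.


From Bayes' theorem: P(H|E) = P(E|H) × P(H) / P(E)

Rearranging for P(H):
P(H) = P(H|E) × P(E) / P(E|H)
     = 0.5857 × 0.4714 / 0.6625
     = 0.27609898 / 0.6625
     = 0.4168


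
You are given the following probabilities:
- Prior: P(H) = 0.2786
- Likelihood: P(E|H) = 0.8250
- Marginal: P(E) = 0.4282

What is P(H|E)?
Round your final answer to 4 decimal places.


Using Bayes' theorem:

P(H|E) = P(E|H) × P(H) / P(E)
       = 0.8250 × 0.2786 / 0.4282
       = 0.22984500 / 0.4282
       = 0.5368

The evidence strengthens our belief in H.
Prior: 0.2786 → Posterior: 0.5368


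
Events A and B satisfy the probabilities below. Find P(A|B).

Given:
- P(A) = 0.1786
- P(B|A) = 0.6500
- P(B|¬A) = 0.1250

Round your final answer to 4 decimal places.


Bayes' theorem: P(A|B) = P(B|A) × P(A) / P(B)

Step 1: Calculate P(B) using law of total probability
P(B) = P(B|A)P(A) + P(B|¬A)P(¬A)
     = 0.6500 × 0.1786 + 0.1250 × 0.8214
     = 0.11609000 + 0.10267500
     = 0.21876500

Step 2: Apply Bayes' theorem
P(A|B) = P(B|A) × P(A) / P(B)
       = 0.11609000 / 0.21876500
       = 0.5307


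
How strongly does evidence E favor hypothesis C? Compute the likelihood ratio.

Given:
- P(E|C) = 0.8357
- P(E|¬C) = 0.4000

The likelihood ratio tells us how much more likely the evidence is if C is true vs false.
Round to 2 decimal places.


Likelihood Ratio (LR) = P(E|C) / P(E|¬C)

LR = 0.8357 / 0.4000
   = 2.09

The evidence is 2.09 times more likely if C is true than if C is false.
Since LR > 1, the evidence supports C over ¬C.


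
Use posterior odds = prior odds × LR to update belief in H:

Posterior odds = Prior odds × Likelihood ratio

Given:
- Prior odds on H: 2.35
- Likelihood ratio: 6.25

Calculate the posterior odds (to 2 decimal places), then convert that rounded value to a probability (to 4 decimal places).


Step 1: Calculate posterior odds
Posterior odds = Prior odds × LR
               = 2.35 × 6.25
               = 14.69

Step 2: Convert to probability
P(H|E) = Posterior odds / (1 + Posterior odds)
       = 14.69 / (1 + 14.69)
       = 14.69 / 15.69
       = 0.9363

The evidence increased P(H) from 0.7015 to 0.9363.


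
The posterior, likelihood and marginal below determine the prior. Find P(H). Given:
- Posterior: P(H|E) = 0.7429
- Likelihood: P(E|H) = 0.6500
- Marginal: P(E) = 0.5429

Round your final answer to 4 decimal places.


From Bayes' theorem: P(H|E) = P(E|H) × P(H) / P(E)

Rearranging for P(H):
P(H) = P(H|E) × P(E) / P(E|H)
     = 0.7429 × 0.5429 / 0.6500
     = 0.40332041 / 0.6500
     = 0.6205


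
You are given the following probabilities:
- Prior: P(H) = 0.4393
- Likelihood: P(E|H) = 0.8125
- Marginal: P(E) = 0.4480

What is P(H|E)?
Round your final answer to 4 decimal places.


Using Bayes' theorem:

P(H|E) = P(E|H) × P(H) / P(E)
       = 0.8125 × 0.4393 / 0.4480
       = 0.35693125 / 0.4480
       = 0.7967

The evidence strengthens our belief in H.
Prior: 0.4393 → Posterior: 0.7967


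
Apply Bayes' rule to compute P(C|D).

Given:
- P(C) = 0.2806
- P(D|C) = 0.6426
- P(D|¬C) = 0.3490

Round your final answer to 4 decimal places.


Bayes' theorem: P(C|D) = P(D|C) × P(C) / P(D)

Step 1: Calculate P(D) using law of total probability
P(D) = P(D|C)P(C) + P(D|¬C)P(¬C)
     = 0.6426 × 0.2806 + 0.3490 × 0.7194
     = 0.18031356 + 0.25107060
     = 0.43138416

Step 2: Apply Bayes' theorem
P(C|D) = P(D|C) × P(C) / P(D)
       = 0.18031356 / 0.43138416
       = 0.4180


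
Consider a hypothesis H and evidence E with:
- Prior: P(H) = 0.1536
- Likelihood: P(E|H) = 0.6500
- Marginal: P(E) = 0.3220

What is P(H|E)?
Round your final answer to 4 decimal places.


Using Bayes' theorem:

P(H|E) = P(E|H) × P(H) / P(E)
       = 0.6500 × 0.1536 / 0.3220
       = 0.09984000 / 0.3220
       = 0.3101

The evidence strengthens our belief in H.
Prior: 0.1536 → Posterior: 0.3101


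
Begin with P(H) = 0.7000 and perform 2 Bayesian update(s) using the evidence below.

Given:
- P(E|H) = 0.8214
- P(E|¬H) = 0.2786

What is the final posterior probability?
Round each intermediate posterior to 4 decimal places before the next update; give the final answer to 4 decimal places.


Sequential Bayesian updating:

Initial prior: P(H) = 0.7000

Update 1:
  P(E) = 0.8214 × 0.7000 + 0.2786 × 0.3000 = 0.57498000 + 0.08358000 = 0.65856000
  P(H|E) = 0.57498000 / 0.65856000 = 0.8731

Update 2:
  P(E) = 0.8214 × 0.8731 + 0.2786 × 0.1269 = 0.71716434 + 0.03535434 = 0.75251868
  P(H|E) = 0.71716434 / 0.75251868 = 0.9530

Final posterior: 0.9530


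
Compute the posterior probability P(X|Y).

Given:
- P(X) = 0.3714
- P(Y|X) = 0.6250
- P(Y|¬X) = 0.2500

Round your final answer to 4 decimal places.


Bayes' theorem: P(X|Y) = P(Y|X) × P(X) / P(Y)

Step 1: Calculate P(Y) using law of total probability
P(Y) = P(Y|X)P(X) + P(Y|¬X)P(¬X)
     = 0.6250 × 0.3714 + 0.2500 × 0.6286
     = 0.23212500 + 0.15715000
     = 0.38927500

Step 2: Apply Bayes' theorem
P(X|Y) = P(Y|X) × P(X) / P(Y)
       = 0.23212500 / 0.38927500
       = 0.5963


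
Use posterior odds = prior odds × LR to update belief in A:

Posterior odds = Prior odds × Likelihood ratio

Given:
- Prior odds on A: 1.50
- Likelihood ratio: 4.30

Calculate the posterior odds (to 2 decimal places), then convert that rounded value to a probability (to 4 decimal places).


Step 1: Calculate posterior odds
Posterior odds = Prior odds × LR
               = 1.50 × 4.30
               = 6.45

Step 2: Convert to probability
P(A|E) = Posterior odds / (1 + Posterior odds)
       = 6.45 / (1 + 6.45)
       = 6.45 / 7.45
       = 0.8658

The evidence increased P(A) from 0.6000 to 0.8658.


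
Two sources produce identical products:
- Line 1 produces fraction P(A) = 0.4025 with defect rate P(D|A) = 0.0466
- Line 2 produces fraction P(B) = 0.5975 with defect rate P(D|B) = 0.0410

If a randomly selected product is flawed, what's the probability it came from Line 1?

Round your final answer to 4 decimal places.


Let A = from Line 1, D = flawed

Given:
- P(A) = 0.4025, P(B) = 0.5975
- P(D|A) = 0.0466, P(D|B) = 0.0410

Step 1: Find P(D)
P(D) = P(D|A)P(A) + P(D|B)P(B)
     = 0.0466 × 0.4025 + 0.0410 × 0.5975
     = 0.01875650 + 0.02449750
     = 0.04325400

Step 2: Apply Bayes' theorem
P(A|D) = P(D|A)P(A) / P(D)
       = 0.01875650 / 0.04325400
       = 0.4336


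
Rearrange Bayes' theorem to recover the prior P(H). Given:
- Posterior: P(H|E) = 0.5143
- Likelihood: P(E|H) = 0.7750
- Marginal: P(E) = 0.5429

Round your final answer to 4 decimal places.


From Bayes' theorem: P(H|E) = P(E|H) × P(H) / P(E)

Rearranging for P(H):
P(H) = P(H|E) × P(E) / P(E|H)
     = 0.5143 × 0.5429 / 0.7750
     = 0.27921347 / 0.7750
     = 0.3603


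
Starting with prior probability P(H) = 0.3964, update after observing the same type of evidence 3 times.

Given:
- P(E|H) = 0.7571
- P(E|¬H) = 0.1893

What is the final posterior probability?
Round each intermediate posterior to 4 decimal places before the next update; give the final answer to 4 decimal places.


Sequential Bayesian updating:

Initial prior: P(H) = 0.3964

Update 1:
  P(E) = 0.7571 × 0.3964 + 0.1893 × 0.6036 = 0.30011444 + 0.11426148 = 0.41437592
  P(H|E) = 0.30011444 / 0.41437592 = 0.7243

Update 2:
  P(E) = 0.7571 × 0.7243 + 0.1893 × 0.2757 = 0.54836753 + 0.05219001 = 0.60055754
  P(H|E) = 0.54836753 / 0.60055754 = 0.9131

Update 3:
  P(E) = 0.7571 × 0.9131 + 0.1893 × 0.0869 = 0.69130801 + 0.01645017 = 0.70775818
  P(H|E) = 0.69130801 / 0.70775818 = 0.9768

Final posterior: 0.9768


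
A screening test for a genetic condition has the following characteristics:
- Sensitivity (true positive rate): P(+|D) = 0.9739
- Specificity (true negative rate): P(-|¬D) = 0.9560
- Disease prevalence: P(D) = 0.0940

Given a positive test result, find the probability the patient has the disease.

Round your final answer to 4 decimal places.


Let D = has disease, + = positive test

Given:
- P(D) = 0.0940 (prevalence)
- P(+|D) = 0.9739 (sensitivity)
- P(-|¬D) = 0.9560 (specificity)
- P(+|¬D) = 0.0440 (false positive rate = 1 - specificity)

Step 1: Find P(+)
P(+) = P(+|D)P(D) + P(+|¬D)P(¬D)
     = 0.9739 × 0.0940 + 0.0440 × 0.9060
     = 0.09154660 + 0.03986400
     = 0.13141060

Step 2: Apply Bayes' theorem for P(D|+)
P(D|+) = P(+|D)P(D) / P(+)
       = 0.09154660 / 0.13141060
       = 0.6966


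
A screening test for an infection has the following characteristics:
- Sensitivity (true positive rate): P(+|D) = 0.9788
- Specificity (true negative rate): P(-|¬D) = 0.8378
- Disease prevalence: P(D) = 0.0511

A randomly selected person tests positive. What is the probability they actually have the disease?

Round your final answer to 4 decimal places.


Let D = has disease, + = positive test

Given:
- P(D) = 0.0511 (prevalence)
- P(+|D) = 0.9788 (sensitivity)
- P(-|¬D) = 0.8378 (specificity)
- P(+|¬D) = 0.1622 (false positive rate = 1 - specificity)

Step 1: Find P(+)
P(+) = P(+|D)P(D) + P(+|¬D)P(¬D)
     = 0.9788 × 0.0511 + 0.1622 × 0.9489
     = 0.05001668 + 0.15391158
     = 0.20392826

Step 2: Apply Bayes' theorem for P(D|+)
P(D|+) = P(+|D)P(D) / P(+)
       = 0.05001668 / 0.20392826
       = 0.2453


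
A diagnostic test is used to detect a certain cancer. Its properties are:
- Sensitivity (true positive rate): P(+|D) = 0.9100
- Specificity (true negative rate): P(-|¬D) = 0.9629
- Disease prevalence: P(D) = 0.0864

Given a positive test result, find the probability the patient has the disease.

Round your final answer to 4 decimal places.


Let D = has disease, + = positive test

Given:
- P(D) = 0.0864 (prevalence)
- P(+|D) = 0.9100 (sensitivity)
- P(-|¬D) = 0.9629 (specificity)
- P(+|¬D) = 0.0371 (false positive rate = 1 - specificity)

Step 1: Find P(+)
P(+) = P(+|D)P(D) + P(+|¬D)P(¬D)
     = 0.9100 × 0.0864 + 0.0371 × 0.9136
     = 0.07862400 + 0.03389456
     = 0.11251856

Step 2: Apply Bayes' theorem for P(D|+)
P(D|+) = P(+|D)P(D) / P(+)
       = 0.07862400 / 0.11251856
       = 0.6988


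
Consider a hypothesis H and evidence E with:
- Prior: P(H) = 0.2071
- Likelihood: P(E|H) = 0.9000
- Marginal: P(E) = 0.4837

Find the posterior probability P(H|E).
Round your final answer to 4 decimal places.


Using Bayes' theorem:

P(H|E) = P(E|H) × P(H) / P(E)
       = 0.9000 × 0.2071 / 0.4837
       = 0.18639000 / 0.4837
       = 0.3853

The evidence strengthens our belief in H.
Prior: 0.2071 → Posterior: 0.3853


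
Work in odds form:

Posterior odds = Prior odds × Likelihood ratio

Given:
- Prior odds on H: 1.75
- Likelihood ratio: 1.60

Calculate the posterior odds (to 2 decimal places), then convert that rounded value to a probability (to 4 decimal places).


Step 1: Calculate posterior odds
Posterior odds = Prior odds × LR
               = 1.75 × 1.60
               = 2.80

Step 2: Convert to probability
P(H|E) = Posterior odds / (1 + Posterior odds)
       = 2.80 / (1 + 2.80)
       = 2.80 / 3.80
       = 0.7368

The evidence increased P(H) from 0.6364 to 0.7368.


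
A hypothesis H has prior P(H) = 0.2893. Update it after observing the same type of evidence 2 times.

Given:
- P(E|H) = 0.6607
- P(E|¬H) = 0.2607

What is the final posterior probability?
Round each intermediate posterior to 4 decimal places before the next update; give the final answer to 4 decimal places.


Sequential Bayesian updating:

Initial prior: P(H) = 0.2893

Update 1:
  P(E) = 0.6607 × 0.2893 + 0.2607 × 0.7107 = 0.19114051 + 0.18527949 = 0.37642000
  P(H|E) = 0.19114051 / 0.37642000 = 0.5078

Update 2:
  P(E) = 0.6607 × 0.5078 + 0.2607 × 0.4922 = 0.33550346 + 0.12831654 = 0.46382000
  P(H|E) = 0.33550346 / 0.46382000 = 0.7233

Final posterior: 0.7233


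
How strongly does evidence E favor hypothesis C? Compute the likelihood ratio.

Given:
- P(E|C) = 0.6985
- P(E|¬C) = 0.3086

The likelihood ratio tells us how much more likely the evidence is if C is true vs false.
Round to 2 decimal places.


Likelihood Ratio (LR) = P(E|C) / P(E|¬C)

LR = 0.6985 / 0.3086
   = 2.26

The evidence is 2.26 times more likely if C is true than if C is false.
Because LR exceeds 1, E is evidence for C.


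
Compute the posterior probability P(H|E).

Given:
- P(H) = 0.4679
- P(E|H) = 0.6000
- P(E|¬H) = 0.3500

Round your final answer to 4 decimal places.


Bayes' theorem: P(H|E) = P(E|H) × P(H) / P(E)

Step 1: Calculate P(E) using law of total probability
P(E) = P(E|H)P(H) + P(E|¬H)P(¬H)
     = 0.6000 × 0.4679 + 0.3500 × 0.5321
     = 0.28074000 + 0.18623500
     = 0.46697500

Step 2: Apply Bayes' theorem
P(H|E) = P(E|H) × P(H) / P(E)
       = 0.28074000 / 0.46697500
       = 0.6012


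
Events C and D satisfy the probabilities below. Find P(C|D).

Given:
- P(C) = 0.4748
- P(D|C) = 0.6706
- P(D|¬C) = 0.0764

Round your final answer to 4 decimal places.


Bayes' theorem: P(C|D) = P(D|C) × P(C) / P(D)

Step 1: Calculate P(D) using law of total probability
P(D) = P(D|C)P(C) + P(D|¬C)P(¬C)
     = 0.6706 × 0.4748 + 0.0764 × 0.5252
     = 0.31840088 + 0.04012528
     = 0.35852616

Step 2: Apply Bayes' theorem
P(C|D) = P(D|C) × P(C) / P(D)
       = 0.31840088 / 0.35852616
       = 0.8881


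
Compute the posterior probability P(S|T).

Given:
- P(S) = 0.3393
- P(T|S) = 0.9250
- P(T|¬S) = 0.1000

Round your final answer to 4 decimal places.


Bayes' theorem: P(S|T) = P(T|S) × P(S) / P(T)

Step 1: Calculate P(T) using law of total probability
P(T) = P(T|S)P(S) + P(T|¬S)P(¬S)
     = 0.9250 × 0.3393 + 0.1000 × 0.6607
     = 0.31385250 + 0.06607000
     = 0.37992250

Step 2: Apply Bayes' theorem
P(S|T) = P(T|S) × P(S) / P(T)
       = 0.31385250 / 0.37992250
       = 0.8261


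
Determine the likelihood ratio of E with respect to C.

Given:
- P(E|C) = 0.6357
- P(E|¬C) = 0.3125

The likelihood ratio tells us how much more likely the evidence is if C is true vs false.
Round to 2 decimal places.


Likelihood Ratio (LR) = P(E|C) / P(E|¬C)

LR = 0.6357 / 0.3125
   = 2.03

The evidence is 2.03 times more likely if C is true than if C is false.
Since LR > 1, the evidence supports C over ¬C.


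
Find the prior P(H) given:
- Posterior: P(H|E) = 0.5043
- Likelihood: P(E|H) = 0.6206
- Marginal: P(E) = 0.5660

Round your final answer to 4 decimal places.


From Bayes' theorem: P(H|E) = P(E|H) × P(H) / P(E)

Rearranging for P(H):
P(H) = P(H|E) × P(E) / P(E|H)
     = 0.5043 × 0.5660 / 0.6206
     = 0.28543380 / 0.6206
     = 0.4599


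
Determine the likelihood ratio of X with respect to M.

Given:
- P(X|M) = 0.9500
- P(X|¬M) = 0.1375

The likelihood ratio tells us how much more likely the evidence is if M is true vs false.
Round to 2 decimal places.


Likelihood Ratio (LR) = P(X|M) / P(X|¬M)

LR = 0.9500 / 0.1375
   = 6.91

The evidence is 6.91 times more likely if M is true than if M is false.
Because LR exceeds 1, X is evidence for M.


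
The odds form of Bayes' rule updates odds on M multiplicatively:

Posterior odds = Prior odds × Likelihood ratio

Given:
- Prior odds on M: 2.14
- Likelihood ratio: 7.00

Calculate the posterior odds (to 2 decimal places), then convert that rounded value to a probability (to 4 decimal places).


Step 1: Calculate posterior odds
Posterior odds = Prior odds × LR
               = 2.14 × 7.00
               = 14.98

Step 2: Convert to probability
P(M|E) = Posterior odds / (1 + Posterior odds)
       = 14.98 / (1 + 14.98)
       = 14.98 / 15.98
       = 0.9374

The evidence increased P(M) from 0.6815 to 0.9374.


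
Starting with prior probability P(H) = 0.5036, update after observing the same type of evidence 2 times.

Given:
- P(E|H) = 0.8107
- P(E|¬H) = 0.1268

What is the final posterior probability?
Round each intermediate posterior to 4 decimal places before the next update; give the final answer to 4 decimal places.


Sequential Bayesian updating:

Initial prior: P(H) = 0.5036

Update 1:
  P(E) = 0.8107 × 0.5036 + 0.1268 × 0.4964 = 0.40826852 + 0.06294352 = 0.47121204
  P(H|E) = 0.40826852 / 0.47121204 = 0.8664

Update 2:
  P(E) = 0.8107 × 0.8664 + 0.1268 × 0.1336 = 0.70239048 + 0.01694048 = 0.71933096
  P(H|E) = 0.70239048 / 0.71933096 = 0.9764

Final posterior: 0.9764


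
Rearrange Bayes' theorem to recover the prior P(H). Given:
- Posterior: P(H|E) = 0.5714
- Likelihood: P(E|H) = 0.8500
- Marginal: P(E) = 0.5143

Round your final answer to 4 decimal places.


From Bayes' theorem: P(H|E) = P(E|H) × P(H) / P(E)

Rearranging for P(H):
P(H) = P(H|E) × P(E) / P(E|H)
     = 0.5714 × 0.5143 / 0.8500
     = 0.29387102 / 0.8500
     = 0.3457


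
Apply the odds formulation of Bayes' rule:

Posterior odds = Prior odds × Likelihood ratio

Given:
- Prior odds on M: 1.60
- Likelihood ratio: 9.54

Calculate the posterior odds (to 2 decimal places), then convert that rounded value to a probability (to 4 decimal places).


Step 1: Calculate posterior odds
Posterior odds = Prior odds × LR
               = 1.60 × 9.54
               = 15.26

Step 2: Convert to probability
P(M|E) = Posterior odds / (1 + Posterior odds)
       = 15.26 / (1 + 15.26)
       = 15.26 / 16.26
       = 0.9385

The evidence increased P(M) from 0.6154 to 0.9385.


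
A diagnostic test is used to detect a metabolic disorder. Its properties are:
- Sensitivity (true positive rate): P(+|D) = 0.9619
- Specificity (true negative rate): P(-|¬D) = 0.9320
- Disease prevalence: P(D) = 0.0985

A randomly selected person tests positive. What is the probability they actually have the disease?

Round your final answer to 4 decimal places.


Let D = has disease, + = positive test

Given:
- P(D) = 0.0985 (prevalence)
- P(+|D) = 0.9619 (sensitivity)
- P(-|¬D) = 0.9320 (specificity)
- P(+|¬D) = 0.0680 (false positive rate = 1 - specificity)

Step 1: Find P(+)
P(+) = P(+|D)P(D) + P(+|¬D)P(¬D)
     = 0.9619 × 0.0985 + 0.0680 × 0.9015
     = 0.09474715 + 0.06130200
     = 0.15604915

Step 2: Apply Bayes' theorem for P(D|+)
P(D|+) = P(+|D)P(D) / P(+)
       = 0.09474715 / 0.15604915
       = 0.6072


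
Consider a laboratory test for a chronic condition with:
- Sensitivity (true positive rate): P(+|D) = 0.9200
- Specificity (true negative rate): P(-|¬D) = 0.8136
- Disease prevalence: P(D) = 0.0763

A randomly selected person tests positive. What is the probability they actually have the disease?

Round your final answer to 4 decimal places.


Let D = has disease, + = positive test

Given:
- P(D) = 0.0763 (prevalence)
- P(+|D) = 0.9200 (sensitivity)
- P(-|¬D) = 0.8136 (specificity)
- P(+|¬D) = 0.1864 (false positive rate = 1 - specificity)

Step 1: Find P(+)
P(+) = P(+|D)P(D) + P(+|¬D)P(¬D)
     = 0.9200 × 0.0763 + 0.1864 × 0.9237
     = 0.07019600 + 0.17217768
     = 0.24237368

Step 2: Apply Bayes' theorem for P(D|+)
P(D|+) = P(+|D)P(D) / P(+)
       = 0.07019600 / 0.24237368
       = 0.2896


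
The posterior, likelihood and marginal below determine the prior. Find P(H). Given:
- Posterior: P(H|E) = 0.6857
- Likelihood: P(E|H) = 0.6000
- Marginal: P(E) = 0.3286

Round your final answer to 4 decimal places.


From Bayes' theorem: P(H|E) = P(E|H) × P(H) / P(E)

Rearranging for P(H):
P(H) = P(H|E) × P(E) / P(E|H)
     = 0.6857 × 0.3286 / 0.6000
     = 0.22532102 / 0.6000
     = 0.3755


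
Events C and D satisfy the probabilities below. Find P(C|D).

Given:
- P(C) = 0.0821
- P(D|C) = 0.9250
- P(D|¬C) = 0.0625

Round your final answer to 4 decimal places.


Bayes' theorem: P(C|D) = P(D|C) × P(C) / P(D)

Step 1: Calculate P(D) using law of total probability
P(D) = P(D|C)P(C) + P(D|¬C)P(¬C)
     = 0.9250 × 0.0821 + 0.0625 × 0.9179
     = 0.07594250 + 0.05736875
     = 0.13331125

Step 2: Apply Bayes' theorem
P(C|D) = P(D|C) × P(C) / P(D)
       = 0.07594250 / 0.13331125
       = 0.5697


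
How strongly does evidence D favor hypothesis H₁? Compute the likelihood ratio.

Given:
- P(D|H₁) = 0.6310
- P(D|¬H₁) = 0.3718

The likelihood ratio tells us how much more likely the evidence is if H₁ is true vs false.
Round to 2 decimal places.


Likelihood Ratio (LR) = P(D|H₁) / P(D|¬H₁)

LR = 0.6310 / 0.3718
   = 1.70

The evidence is 1.70 times more likely if H₁ is true than if H₁ is false.
LR > 1, so observing D raises the odds in favor of H₁.


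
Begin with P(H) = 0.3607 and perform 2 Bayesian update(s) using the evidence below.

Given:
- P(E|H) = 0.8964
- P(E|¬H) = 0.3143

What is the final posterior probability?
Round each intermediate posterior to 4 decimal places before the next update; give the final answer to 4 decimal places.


Sequential Bayesian updating:

Initial prior: P(H) = 0.3607

Update 1:
  P(E) = 0.8964 × 0.3607 + 0.3143 × 0.6393 = 0.32333148 + 0.20093199 = 0.52426347
  P(H|E) = 0.32333148 / 0.52426347 = 0.6167

Update 2:
  P(E) = 0.8964 × 0.6167 + 0.3143 × 0.3833 = 0.55280988 + 0.12047119 = 0.67328107
  P(H|E) = 0.55280988 / 0.67328107 = 0.8211

Final posterior: 0.8211


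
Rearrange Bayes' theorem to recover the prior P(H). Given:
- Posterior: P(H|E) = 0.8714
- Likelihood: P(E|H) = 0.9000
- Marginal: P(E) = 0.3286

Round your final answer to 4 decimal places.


From Bayes' theorem: P(H|E) = P(E|H) × P(H) / P(E)

Rearranging for P(H):
P(H) = P(H|E) × P(E) / P(E|H)
     = 0.8714 × 0.3286 / 0.9000
     = 0.28634204 / 0.9000
     = 0.3182


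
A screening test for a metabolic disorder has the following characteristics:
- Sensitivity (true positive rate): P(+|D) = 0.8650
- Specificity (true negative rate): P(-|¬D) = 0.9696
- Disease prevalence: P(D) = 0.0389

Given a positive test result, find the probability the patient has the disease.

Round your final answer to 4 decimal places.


Let D = has disease, + = positive test

Given:
- P(D) = 0.0389 (prevalence)
- P(+|D) = 0.8650 (sensitivity)
- P(-|¬D) = 0.9696 (specificity)
- P(+|¬D) = 0.0304 (false positive rate = 1 - specificity)

Step 1: Find P(+)
P(+) = P(+|D)P(D) + P(+|¬D)P(¬D)
     = 0.8650 × 0.0389 + 0.0304 × 0.9611
     = 0.03364850 + 0.02921744
     = 0.06286594

Step 2: Apply Bayes' theorem for P(D|+)
P(D|+) = P(+|D)P(D) / P(+)
       = 0.03364850 / 0.06286594
       = 0.5352
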